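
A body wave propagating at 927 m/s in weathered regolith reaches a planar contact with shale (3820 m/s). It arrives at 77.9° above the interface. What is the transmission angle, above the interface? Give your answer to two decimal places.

Convert to the normal: θ₁ = 90° − 77.9° = 12.1°.
Snell's law: sin θ₂ = (V₂/V₁)·sin θ₁ = (3820/927)·sin 12.1° = 0.8638.
θ₂ = arcsin 0.8638 = 59.75° from the normal.
From the interface: 90° − 59.75° = 30.25°.

30.25°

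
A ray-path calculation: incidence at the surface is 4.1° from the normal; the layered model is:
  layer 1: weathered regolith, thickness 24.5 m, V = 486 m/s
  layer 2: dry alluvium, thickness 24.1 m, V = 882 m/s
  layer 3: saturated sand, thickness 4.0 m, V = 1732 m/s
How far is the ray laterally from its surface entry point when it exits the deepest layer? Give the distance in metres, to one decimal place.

p = sin θ₁/V₁ = sin 4.1°/486 = 1.4711e-04 s/m is conserved through the stack.
Layer 1: θ = 4.10°; offset = 24.5·tan 4.10° = 1.756 m.
Layer 2: sin θ = p·882 = 0.1298 → θ = 7.46°; offset = 24.1·tan 7.46° = 3.154 m.
Layer 3: sin θ = p·1732 = 0.2548 → θ = 14.76°; offset = 4.0·tan 14.76° = 1.054 m.
Summing the layer offsets gives 5.964 m.

6.0 m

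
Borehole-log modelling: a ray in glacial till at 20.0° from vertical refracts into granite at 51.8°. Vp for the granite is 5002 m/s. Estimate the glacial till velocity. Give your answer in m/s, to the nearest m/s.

Snell's law: sin 20.0°/V₁ = sin 51.8°/V₂.
V₁ = V₂·sin 20.0°/sin 51.8° = 5002 × 0.4352 = 2176.97 m/s.

2177 m/s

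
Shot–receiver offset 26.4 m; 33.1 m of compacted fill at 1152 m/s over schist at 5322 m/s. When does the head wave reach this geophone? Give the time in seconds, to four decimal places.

θ_c = arcsin(V₁/V₂) = arcsin(1152/5322) = 12.50°, cos θ_c = 0.9763.
Intercept time tᵢ = 2h cos θ_c / V₁ = 2·33.1·0.9763/1152 = 0.05610 s.
t = x/V₂ + tᵢ = 26.4/5322 + 0.05610 = 0.06106 s.

0.0611 s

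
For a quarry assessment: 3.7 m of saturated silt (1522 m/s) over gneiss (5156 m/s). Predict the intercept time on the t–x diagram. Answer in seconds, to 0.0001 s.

θ_c = arcsin(V₁/V₂) = arcsin(1522/5156) = 17.17°; cos θ_c = 0.9554.
tᵢ = 2h·cos θ_c / V₁ = 2·3.7·0.9554 / 1522 = 0.00465 s.

0.0046 s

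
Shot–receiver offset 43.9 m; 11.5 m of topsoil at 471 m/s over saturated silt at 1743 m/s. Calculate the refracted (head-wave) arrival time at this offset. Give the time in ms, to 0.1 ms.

t = x/V₂ + 2h·√(V₂²−V₁²)/(V₁V₂).
√(V₂²−V₁²) = √(1743²−471²) = 1678.2 m/s; delay term = 2·11.5·1678.2/(471·1743) = 0.04702 s.
t = 43.9/1743 + 0.04702 = 0.07220 s.

72.2 ms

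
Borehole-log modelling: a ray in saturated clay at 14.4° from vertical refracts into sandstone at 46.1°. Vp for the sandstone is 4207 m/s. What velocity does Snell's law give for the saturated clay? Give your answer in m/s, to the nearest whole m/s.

sin 14.4° = 0.2487; sin 46.1° = 0.7206.
V₁ = V₂·(sin θ₁/sin θ₂) = 4207·(0.2487/0.7206) = 1452.00 m/s.

1452 m/s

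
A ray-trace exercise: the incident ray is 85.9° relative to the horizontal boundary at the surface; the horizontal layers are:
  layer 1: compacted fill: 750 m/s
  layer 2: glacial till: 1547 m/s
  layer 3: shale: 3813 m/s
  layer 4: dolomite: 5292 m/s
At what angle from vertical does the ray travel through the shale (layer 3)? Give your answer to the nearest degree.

21°

From the normal: θ₁ = 90° − 85.9° = 4.1°.
Snell's law across each interface conserves sin θ / V, so sin θ_3 = V_3·sin θ₁/V₁.
sin θ_3 = 3813 × sin 4.1° / 750 = 0.3635.
θ_3 = 21.31° from the vertical.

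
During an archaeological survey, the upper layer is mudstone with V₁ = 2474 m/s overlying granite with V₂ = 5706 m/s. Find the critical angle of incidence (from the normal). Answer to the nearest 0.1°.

25.7°

At critical incidence the refracted ray runs along the interface (θ₂ = 90°), so sin θ_c = V₁/V₂.
θ_c = arcsin(2474/5706) = arcsin 0.4336 = 25.69°.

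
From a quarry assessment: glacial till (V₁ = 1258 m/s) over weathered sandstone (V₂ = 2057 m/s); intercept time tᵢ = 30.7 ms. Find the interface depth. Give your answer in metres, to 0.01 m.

h = tᵢ·V₁·V₂ / (2·√(V₂²−V₁²)).
√(V₂²−V₁²) = √(2057² − 1258²) = 1627.5 m/s.
h = 0.0307 s × 1258 × 2057 / (2 × 1627.5) = 24.41 m.

24.41 m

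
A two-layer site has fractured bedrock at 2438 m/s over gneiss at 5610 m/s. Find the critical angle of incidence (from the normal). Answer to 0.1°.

25.8°

At critical incidence the refracted ray runs along the interface (θ₂ = 90°), so sin θ_c = V₁/V₂.
θ_c = arcsin(2438/5610) = arcsin 0.4346 = 25.76°.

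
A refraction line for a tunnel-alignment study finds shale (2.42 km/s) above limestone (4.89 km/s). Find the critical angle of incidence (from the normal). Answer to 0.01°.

29.66°

At critical incidence the refracted ray runs along the interface (θ₂ = 90°), so sin θ_c = V₁/V₂.
θ_c = arcsin(2.42/4.89) = arcsin 0.4949 = 29.66°.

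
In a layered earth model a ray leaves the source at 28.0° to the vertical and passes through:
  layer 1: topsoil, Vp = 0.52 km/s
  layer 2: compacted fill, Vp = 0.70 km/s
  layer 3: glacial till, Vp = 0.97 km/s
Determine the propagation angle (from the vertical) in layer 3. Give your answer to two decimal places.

Ray parameter p = sin 28.0° / 0.52 = 9.0283e-01 s/km.
sin θ_3 = p·V_3 = 9.0283e-01 × 0.97 = 0.8757.
θ_3 = 61.13° from the vertical.

61.13°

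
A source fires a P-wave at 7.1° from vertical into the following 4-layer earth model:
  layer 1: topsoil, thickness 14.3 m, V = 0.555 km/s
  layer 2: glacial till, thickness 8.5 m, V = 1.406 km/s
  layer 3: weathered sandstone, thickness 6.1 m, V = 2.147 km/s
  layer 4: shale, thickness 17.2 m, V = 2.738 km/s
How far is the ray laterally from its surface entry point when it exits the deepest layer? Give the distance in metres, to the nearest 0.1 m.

Apply Snell's law at each interface; in layer i the horizontal offset is hᵢ·tan θᵢ.
Layer 1: θ = 7.10°; offset = 14.3·tan 7.10° = 1.781 m.
Layer 2: sin θ = 1.406·sin 7.1°/0.555 = 0.3131, θ = 18.25°; offset = 8.5·tan 18.25° = 2.802 m.
Layer 3: sin θ = 2.147·sin 7.1°/0.555 = 0.4781, θ = 28.56°; offset = 6.1·tan 28.56° = 3.321 m.
Layer 4: sin θ = 2.738·sin 7.1°/0.555 = 0.6098, θ = 37.57°; offset = 17.2·tan 37.57° = 13.233 m.
Σ offsets = 21.137 m.

21.1 m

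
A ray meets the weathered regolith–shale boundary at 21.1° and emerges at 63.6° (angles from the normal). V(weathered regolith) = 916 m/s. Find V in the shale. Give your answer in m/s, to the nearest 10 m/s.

2280 m/s

sin 21.1° = 0.3600; sin 63.6° = 0.8957.
V₂ = V₁·(sin θ₂/sin θ₁) = 916·(0.8957/0.3600) = 2279.11 m/s.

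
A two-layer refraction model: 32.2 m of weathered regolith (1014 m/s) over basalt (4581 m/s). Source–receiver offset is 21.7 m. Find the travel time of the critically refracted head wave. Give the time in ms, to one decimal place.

66.7 ms

θ_c = arcsin(V₁/V₂) = arcsin(1014/4581) = 12.79°, cos θ_c = 0.9752.
Intercept time tᵢ = 2h cos θ_c / V₁ = 2·32.2·0.9752/1014 = 0.06194 s.
t = x/V₂ + tᵢ = 21.7/4581 + 0.06194 = 0.06667 s.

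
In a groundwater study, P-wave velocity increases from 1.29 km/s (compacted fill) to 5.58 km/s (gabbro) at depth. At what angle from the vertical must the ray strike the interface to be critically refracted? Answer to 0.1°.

Critical incidence: sin θ_c = V₁/V₂ = 1.29/5.58 = 0.2312.
θ_c = arcsin 0.2312 = 13.37°.

13.4°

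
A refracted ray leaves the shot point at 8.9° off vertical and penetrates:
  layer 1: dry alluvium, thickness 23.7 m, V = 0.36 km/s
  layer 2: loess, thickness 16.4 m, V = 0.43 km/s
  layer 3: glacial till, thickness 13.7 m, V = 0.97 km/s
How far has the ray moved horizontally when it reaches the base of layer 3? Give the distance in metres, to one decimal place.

Apply Snell's law at each interface; in layer i the horizontal offset is hᵢ·tan θᵢ.
Layer 1: θ = 8.90°; offset = 23.7·tan 8.90° = 3.711 m.
Layer 2: sin θ = 0.43·sin 8.9°/0.36 = 0.1848, θ = 10.65°; offset = 16.4·tan 10.65° = 3.084 m.
Layer 3: sin θ = 0.97·sin 8.9°/0.36 = 0.4169, θ = 24.64°; offset = 13.7·tan 24.64° = 6.283 m.
Total horizontal offset = 13.078 m.

13.1 m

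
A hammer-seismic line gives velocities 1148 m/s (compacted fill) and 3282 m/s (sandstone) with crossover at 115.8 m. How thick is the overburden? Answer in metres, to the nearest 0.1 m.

40.2 m

x_cross = 2h·√((V₂+V₁)/(V₂−V₁)) → h = x_cross / (2·√((V₂+V₁)/(V₂−V₁))).
√((V₂+V₁)/(V₂−V₁)) = √((3282+1148)/(3282−1148)) = 1.4408.
h = 115.8 / (2·1.4408) = 40.19 m.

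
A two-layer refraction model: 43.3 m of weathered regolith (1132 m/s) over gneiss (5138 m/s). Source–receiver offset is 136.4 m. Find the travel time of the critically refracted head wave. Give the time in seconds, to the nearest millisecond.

θ_c = arcsin(V₁/V₂) = arcsin(1132/5138) = 12.73°, cos θ_c = 0.9754.
Intercept time tᵢ = 2h cos θ_c / V₁ = 2·43.3·0.9754/1132 = 0.07462 s.
t = x/V₂ + tᵢ = 136.4/5138 + 0.07462 = 0.10117 s.

0.101 s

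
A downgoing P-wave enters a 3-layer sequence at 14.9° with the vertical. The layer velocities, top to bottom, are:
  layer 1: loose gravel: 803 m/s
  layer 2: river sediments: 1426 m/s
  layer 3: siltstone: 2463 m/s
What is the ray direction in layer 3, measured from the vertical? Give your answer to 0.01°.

Ray parameter p = sin 14.9° / 803 = 3.2022e-04 s/m.
sin θ_3 = p·V_3 = 3.2022e-04 × 2463 = 0.7887.
θ_3 = 52.06° from the vertical.

52.06°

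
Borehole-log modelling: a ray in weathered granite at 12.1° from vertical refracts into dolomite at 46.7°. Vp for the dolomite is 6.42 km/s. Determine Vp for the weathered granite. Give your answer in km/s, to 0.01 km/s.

1.85 km/s

sin 12.1° = 0.2096; sin 46.7° = 0.7278.
V₁ = V₂·(sin θ₁/sin θ₂) = 6.42·(0.2096/0.7278) = 1.85 km/s.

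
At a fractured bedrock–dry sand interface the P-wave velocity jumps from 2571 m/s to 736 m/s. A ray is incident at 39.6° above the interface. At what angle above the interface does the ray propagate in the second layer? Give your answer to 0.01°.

77.26°

Angle from the normal: 90° − 39.6° = 50.4°.
Snell's law: sin θ₂ = (V₂/V₁)·sin θ₁ = (736/2571)·sin 50.4° = 0.2206.
θ₂ = sin⁻¹(0.2206) = 12.74° (from vertical).
From the interface: 90° − 12.74° = 77.26°.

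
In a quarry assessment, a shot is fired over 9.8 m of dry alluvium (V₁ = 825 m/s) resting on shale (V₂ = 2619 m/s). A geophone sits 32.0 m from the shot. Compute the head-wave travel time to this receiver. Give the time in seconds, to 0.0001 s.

θ_c = arcsin(V₁/V₂) = arcsin(825/2619) = 18.36°, cos θ_c = 0.9491.
Intercept time tᵢ = 2h cos θ_c / V₁ = 2·9.8·0.9491/825 = 0.02255 s.
t = x/V₂ + tᵢ = 32.0/2619 + 0.02255 = 0.03477 s.

0.0348 s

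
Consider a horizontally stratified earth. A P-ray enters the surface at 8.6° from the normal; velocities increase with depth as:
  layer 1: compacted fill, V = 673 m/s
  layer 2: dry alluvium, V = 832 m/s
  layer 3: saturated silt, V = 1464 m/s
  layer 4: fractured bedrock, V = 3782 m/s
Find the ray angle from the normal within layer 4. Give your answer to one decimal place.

Ray parameter p = sin 8.6° / 673 = 2.2219e-04 s/m.
sin θ_4 = p·V_4 = 2.2219e-04 × 3782 = 0.8403.
θ_4 = arcsin 0.8403 = 57.18°.

57.2°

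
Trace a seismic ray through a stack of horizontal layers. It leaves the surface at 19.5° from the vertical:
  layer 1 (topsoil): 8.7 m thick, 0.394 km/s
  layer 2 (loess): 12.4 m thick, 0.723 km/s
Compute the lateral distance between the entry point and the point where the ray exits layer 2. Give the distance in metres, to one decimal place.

12.7 m

Ray parameter p = sin 19.5° / 0.394 km/s = 8.4723e-01 s/km.
Layer 1: θ = 19.50°; offset = 8.7·tan 19.50° = 3.081 m.
Layer 2: sin θ = p·0.723 = 0.6125 → θ = 37.77°; offset = 12.4·tan 37.77° = 9.609 m.
Σ offsets = 12.690 m.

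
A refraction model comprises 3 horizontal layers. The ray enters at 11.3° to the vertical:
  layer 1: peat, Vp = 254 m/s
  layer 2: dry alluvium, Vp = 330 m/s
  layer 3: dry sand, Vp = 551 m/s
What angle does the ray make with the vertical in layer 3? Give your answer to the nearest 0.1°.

25.2°

Ray parameter p = sin 11.3° / 254 = 7.7144e-04 s/m.
sin θ_3 = p·V_3 = 7.7144e-04 × 551 = 0.4251.
θ_3 = arcsin 0.4251 = 25.15°.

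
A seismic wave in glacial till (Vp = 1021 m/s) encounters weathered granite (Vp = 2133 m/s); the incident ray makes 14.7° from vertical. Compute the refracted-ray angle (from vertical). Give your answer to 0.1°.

Snell's law: sin θ₂ = (V₂/V₁)·sin θ₁ = (2133/1021)·sin 14.7° = 0.5301.
θ₂ = arcsin 0.5301 = 32.01° from the normal.

32.0°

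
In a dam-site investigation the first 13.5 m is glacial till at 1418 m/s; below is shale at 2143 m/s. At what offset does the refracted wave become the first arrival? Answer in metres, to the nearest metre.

θ_c = arcsin(1418/2143) = 41.43°, so cos θ_c = 0.7498 and tᵢ = 2h cos θ_c/V₁ = 0.0143 s.
At crossover x/V₁ = x/V₂ + tᵢ ⇒ x = tᵢ/(1/V₁ − 1/V₂) = 0.01428/(7.0522e-04 − 4.6664e-04) = 59.84 m.

60 m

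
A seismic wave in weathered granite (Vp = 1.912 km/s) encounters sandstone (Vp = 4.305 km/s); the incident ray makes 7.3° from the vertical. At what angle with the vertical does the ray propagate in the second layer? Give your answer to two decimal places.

16.62°

Snell's law: sin θ₂ = (V₂/V₁)·sin θ₁ = (4.305/1.912)·sin 7.3° = 0.2861.
θ₂ = sin⁻¹(0.2861) = 16.62° (from vertical).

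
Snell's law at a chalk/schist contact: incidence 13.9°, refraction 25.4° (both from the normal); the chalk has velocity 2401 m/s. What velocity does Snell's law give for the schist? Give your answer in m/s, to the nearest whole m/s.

Snell's law: sin 13.9°/V₁ = sin 25.4°/V₂.
V₂ = V₁·sin 25.4°/sin 13.9° = 2401 × 1.7855 = 4287.07 m/s.

4287 m/s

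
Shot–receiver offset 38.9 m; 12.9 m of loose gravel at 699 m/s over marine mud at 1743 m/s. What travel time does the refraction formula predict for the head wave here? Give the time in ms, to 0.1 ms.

56.1 ms

t = x/V₂ + 2h·√(V₂²−V₁²)/(V₁V₂).
√(V₂²−V₁²) = √(1743²−699²) = 1596.7 m/s; delay term = 2·12.9·1596.7/(699·1743) = 0.03381 s.
t = 38.9/1743 + 0.03381 = 0.05613 s.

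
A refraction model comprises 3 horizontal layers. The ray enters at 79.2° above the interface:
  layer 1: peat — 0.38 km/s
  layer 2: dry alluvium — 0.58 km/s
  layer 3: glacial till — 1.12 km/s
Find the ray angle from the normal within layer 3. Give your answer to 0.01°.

From the normal: θ₁ = 90° − 79.2° = 10.8°.
Ray parameter p = sin 10.8° / 0.38 = 4.9311e-01 s/km.
sin θ_3 = p·V_3 = 4.9311e-01 × 1.12 = 0.5523.
θ_3 = arcsin 0.5523 = 33.52°.

33.52°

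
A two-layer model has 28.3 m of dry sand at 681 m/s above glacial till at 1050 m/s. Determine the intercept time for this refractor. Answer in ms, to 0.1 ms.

θ_c = arcsin(V₁/V₂) = arcsin(681/1050) = 40.43°; cos θ_c = 0.7612.
tᵢ = 2h·cos θ_c / V₁ = 2·28.3·0.7612 / 681 = 0.06326 s.

63.3 ms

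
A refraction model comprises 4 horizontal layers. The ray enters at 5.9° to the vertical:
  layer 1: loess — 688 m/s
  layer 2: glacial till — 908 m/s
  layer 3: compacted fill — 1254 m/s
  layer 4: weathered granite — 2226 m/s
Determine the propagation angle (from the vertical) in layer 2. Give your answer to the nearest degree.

Snell's law across each interface conserves sin θ / V, so sin θ_2 = V_2·sin θ₁/V₁.
sin θ_2 = 908 × sin 5.9° / 688 = 0.1357.
θ_2 = 7.80° from the vertical.

8°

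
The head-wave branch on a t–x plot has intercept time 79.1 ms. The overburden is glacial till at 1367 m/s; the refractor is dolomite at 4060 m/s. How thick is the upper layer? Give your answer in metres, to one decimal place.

θ_c = arcsin(1367/4060) = 19.68°; cos θ_c = 0.9416.
tᵢ = 2h cos θ_c/V₁ ⇒ h = tᵢ·V₁/(2 cos θ_c) = 0.0791·1367/(2·0.9416) = 57.42 m.

57.4 m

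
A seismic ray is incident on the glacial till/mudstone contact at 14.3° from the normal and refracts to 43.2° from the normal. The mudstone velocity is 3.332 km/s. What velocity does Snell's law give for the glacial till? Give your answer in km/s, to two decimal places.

1.20 km/s

sin 14.3° = 0.2470; sin 43.2° = 0.6845.
V₁ = V₂·(sin θ₁/sin θ₂) = 3.332·(0.2470/0.6845) = 1.20 km/s.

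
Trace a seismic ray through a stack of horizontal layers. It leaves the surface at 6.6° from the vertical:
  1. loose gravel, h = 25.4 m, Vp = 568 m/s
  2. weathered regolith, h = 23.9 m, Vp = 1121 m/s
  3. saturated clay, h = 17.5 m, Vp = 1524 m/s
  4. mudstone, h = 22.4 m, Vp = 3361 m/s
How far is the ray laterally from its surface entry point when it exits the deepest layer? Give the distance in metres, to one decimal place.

35.0 m

Ray parameter p = sin 6.6° / 568 m/s = 2.0235e-04 s/m.
Layer 1: θ = 6.60°; offset = 25.4·tan 6.60° = 2.939 m.
Layer 2: sin θ = p·1121 = 0.2268 → θ = 13.11°; offset = 23.9·tan 13.11° = 5.567 m.
Layer 3: sin θ = p·1524 = 0.3084 → θ = 17.96°; offset = 17.5·tan 17.96° = 5.673 m.
Layer 4: sin θ = p·3361 = 0.6801 → θ = 42.85°; offset = 22.4·tan 42.85° = 20.781 m.
Σ offsets = 34.959 m.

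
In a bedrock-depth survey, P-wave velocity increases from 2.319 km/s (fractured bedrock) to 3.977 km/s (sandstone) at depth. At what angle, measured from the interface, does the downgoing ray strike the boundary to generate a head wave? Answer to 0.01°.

54.33°

At critical incidence the refracted ray runs along the interface (θ₂ = 90°), so sin θ_c = V₁/V₂.
θ_c = arcsin(2.319/3.977) = arcsin 0.5831 = 35.67°.
Measured from the interface: 90° − 35.67° = 54.33°.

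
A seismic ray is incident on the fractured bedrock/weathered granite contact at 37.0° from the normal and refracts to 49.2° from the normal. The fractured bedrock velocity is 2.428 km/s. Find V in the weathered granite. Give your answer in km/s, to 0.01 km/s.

3.05 km/s

sin 37.0° = 0.6018; sin 49.2° = 0.7570.
V₂ = V₁·(sin θ₂/sin θ₁) = 2.428·(0.7570/0.6018) = 3.05 km/s.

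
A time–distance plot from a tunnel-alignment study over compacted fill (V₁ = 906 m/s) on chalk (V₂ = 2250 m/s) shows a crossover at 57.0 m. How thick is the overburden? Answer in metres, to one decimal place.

h = (x_cross/2)·√((V₂−V₁)/(V₂+V₁)).
(V₂−V₁)/(V₂+V₁) = (2250−906)/(2250+906) = 0.4259; √ = 0.6526.
h = (57.0/2)·0.6526 = 18.60 m.

18.6 m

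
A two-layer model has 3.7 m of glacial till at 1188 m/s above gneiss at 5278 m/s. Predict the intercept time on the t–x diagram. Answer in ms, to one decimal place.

tᵢ = 2h·√(V₂²−V₁²)/(V₁V₂).
√(V₂²−V₁²) = √(5278²−1188²) = 5142.6 m/s.
tᵢ = 2·3.7·5142.6/(1188·5278) = 0.00607 s.

6.1 ms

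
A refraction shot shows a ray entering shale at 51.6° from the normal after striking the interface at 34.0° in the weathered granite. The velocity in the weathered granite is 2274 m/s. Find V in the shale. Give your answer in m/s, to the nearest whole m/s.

Snell's law: sin 34.0°/V₁ = sin 51.6°/V₂.
V₂ = V₁·sin 51.6°/sin 34.0° = 2274 × 1.4015 = 3186.95 m/s.

3187 m/s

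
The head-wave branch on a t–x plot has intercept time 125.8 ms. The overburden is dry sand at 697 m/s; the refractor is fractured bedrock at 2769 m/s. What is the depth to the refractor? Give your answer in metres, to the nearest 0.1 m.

h = tᵢ·V₁·V₂ / (2·√(V₂²−V₁²)).
√(V₂²−V₁²) = √(2769² − 697²) = 2679.8 m/s.
h = 0.1258 s × 697 × 2769 / (2 × 2679.8) = 45.30 m.

45.3 m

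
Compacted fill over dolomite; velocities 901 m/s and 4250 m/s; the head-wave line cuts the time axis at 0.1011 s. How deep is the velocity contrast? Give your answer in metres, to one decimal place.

θ_c = arcsin(901/4250) = 12.24°; cos θ_c = 0.9773.
tᵢ = 2h cos θ_c/V₁ ⇒ h = tᵢ·V₁/(2 cos θ_c) = 0.1011·901/(2·0.9773) = 46.60 m.

46.6 m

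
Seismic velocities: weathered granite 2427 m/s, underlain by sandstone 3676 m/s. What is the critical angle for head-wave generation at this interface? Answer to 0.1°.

41.3°

At critical incidence the refracted ray runs along the interface (θ₂ = 90°), so sin θ_c = V₁/V₂.
θ_c = arcsin(2427/3676) = arcsin 0.6602 = 41.32°.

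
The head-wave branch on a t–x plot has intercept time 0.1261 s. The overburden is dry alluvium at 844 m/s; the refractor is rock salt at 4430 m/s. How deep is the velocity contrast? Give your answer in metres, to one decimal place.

θ_c = arcsin(844/4430) = 10.98°; cos θ_c = 0.9817.
tᵢ = 2h cos θ_c/V₁ ⇒ h = tᵢ·V₁/(2 cos θ_c) = 0.1261·844/(2·0.9817) = 54.21 m.

54.2 m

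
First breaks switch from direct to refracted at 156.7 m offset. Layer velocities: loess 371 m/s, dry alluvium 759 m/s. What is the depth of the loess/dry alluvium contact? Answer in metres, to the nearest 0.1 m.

45.9 m

h = (x_cross/2)·√((V₂−V₁)/(V₂+V₁)).
(V₂−V₁)/(V₂+V₁) = (759−371)/(759+371) = 0.3434; √ = 0.5860.
h = (156.7/2)·0.5860 = 45.91 m.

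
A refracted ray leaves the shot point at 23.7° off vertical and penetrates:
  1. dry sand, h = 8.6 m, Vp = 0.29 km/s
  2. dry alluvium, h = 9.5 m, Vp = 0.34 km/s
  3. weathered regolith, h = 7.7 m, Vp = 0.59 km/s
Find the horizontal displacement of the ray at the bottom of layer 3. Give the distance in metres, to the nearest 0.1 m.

19.8 m

p = sin θ₁/V₁ = sin 23.7°/0.29 = 1.3860e+00 s/km is conserved through the stack.
Layer 1: θ = 23.70°; offset = 8.6·tan 23.70° = 3.775 m.
Layer 2: sin θ = p·0.34 = 0.4712 → θ = 28.12°; offset = 9.5·tan 28.12° = 5.076 m.
Layer 3: sin θ = p·0.59 = 0.8178 → θ = 54.86°; offset = 7.7·tan 54.86° = 10.940 m.
Σ offsets = 19.791 m.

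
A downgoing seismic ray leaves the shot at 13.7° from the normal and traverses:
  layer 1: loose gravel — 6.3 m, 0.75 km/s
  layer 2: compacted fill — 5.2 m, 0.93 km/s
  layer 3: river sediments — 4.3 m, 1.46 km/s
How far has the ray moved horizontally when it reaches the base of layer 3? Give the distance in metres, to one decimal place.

5.4 m

Ray parameter p = sin 13.7° / 0.75 km/s = 3.1578e-01 s/km.
Layer 1: θ = 13.70°; offset = 6.3·tan 13.70° = 1.536 m.
Layer 2: sin θ = p·0.93 = 0.2937 → θ = 17.08°; offset = 5.2·tan 17.08° = 1.598 m.
Layer 3: sin θ = p·1.46 = 0.4610 → θ = 27.45°; offset = 4.3·tan 27.45° = 2.234 m.
Summing the layer offsets gives 5.367 m.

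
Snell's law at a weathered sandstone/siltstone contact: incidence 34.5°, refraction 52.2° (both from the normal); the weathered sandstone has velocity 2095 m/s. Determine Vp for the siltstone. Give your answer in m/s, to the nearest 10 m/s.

2920 m/s

Snell's law: sin 34.5°/V₁ = sin 52.2°/V₂.
V₂ = V₁·sin 52.2°/sin 34.5° = 2095 × 1.3950 = 2922.59 m/s.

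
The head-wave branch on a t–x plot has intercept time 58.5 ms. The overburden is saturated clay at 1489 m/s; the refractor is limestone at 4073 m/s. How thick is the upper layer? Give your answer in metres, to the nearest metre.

θ_c = arcsin(1489/4073) = 21.44°; cos θ_c = 0.9308.
tᵢ = 2h cos θ_c/V₁ ⇒ h = tᵢ·V₁/(2 cos θ_c) = 0.0585·1489/(2·0.9308) = 46.79 m.

47 m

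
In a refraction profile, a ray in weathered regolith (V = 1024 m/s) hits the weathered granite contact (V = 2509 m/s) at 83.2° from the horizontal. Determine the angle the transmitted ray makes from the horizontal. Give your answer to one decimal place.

73.1°

Angle from the normal: 90° − 83.2° = 6.8°.
sin θ₁/V₁ = sin θ₂/V₂ ⇒ sin θ₂ = 2509·sin 6.8°/1024 = 2509·0.1184/1024 = 0.2901.
θ₂ = arcsin 0.2901 = 16.86° from the normal.
From the interface: 90° − 16.86° = 73.14°.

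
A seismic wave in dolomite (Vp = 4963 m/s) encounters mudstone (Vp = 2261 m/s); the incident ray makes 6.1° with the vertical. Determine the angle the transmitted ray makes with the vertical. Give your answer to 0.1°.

2.8°

sin θ₁/V₁ = sin θ₂/V₂ ⇒ sin θ₂ = 2261·sin 6.1°/4963 = 2261·0.1063/4963 = 0.0484.
θ₂ = arcsin 0.0484 = 2.77° from the normal.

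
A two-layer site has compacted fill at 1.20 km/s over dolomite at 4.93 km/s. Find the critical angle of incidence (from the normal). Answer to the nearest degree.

Critical incidence: sin θ_c = V₁/V₂ = 1.20/4.93 = 0.2434.
θ_c = arcsin 0.2434 = 14.09°.

14°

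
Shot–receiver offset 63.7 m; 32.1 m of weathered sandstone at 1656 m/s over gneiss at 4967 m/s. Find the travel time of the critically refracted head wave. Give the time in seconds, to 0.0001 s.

0.0494 s

t = x/V₂ + 2h·√(V₂²−V₁²)/(V₁V₂).
√(V₂²−V₁²) = √(4967²−1656²) = 4682.8 m/s; delay term = 2·32.1·4682.8/(1656·4967) = 0.03655 s.
t = 63.7/4967 + 0.03655 = 0.04937 s.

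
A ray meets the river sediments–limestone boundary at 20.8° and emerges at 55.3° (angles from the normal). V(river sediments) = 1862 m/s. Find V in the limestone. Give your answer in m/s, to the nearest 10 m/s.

4310 m/s

sin 20.8° = 0.3551; sin 55.3° = 0.8221.
V₂ = V₁·(sin θ₂/sin θ₁) = 1862·(0.8221/0.3551) = 4310.90 m/s.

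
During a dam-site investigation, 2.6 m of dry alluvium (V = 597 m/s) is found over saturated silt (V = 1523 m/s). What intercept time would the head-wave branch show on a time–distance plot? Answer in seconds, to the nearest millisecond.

0.008 s

θ_c = arcsin(V₁/V₂) = arcsin(597/1523) = 23.08°; cos θ_c = 0.9200.
tᵢ = 2h·cos θ_c / V₁ = 2·2.6·0.9200 / 597 = 0.00801 s.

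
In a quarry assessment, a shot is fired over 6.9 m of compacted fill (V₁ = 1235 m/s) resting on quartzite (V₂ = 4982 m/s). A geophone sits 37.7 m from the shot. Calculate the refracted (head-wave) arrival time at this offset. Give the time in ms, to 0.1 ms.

θ_c = arcsin(V₁/V₂) = arcsin(1235/4982) = 14.35°, cos θ_c = 0.9688.
Intercept time tᵢ = 2h cos θ_c / V₁ = 2·6.9·0.9688/1235 = 0.01083 s.
t = x/V₂ + tᵢ = 37.7/4982 + 0.01083 = 0.01839 s.

18.4 ms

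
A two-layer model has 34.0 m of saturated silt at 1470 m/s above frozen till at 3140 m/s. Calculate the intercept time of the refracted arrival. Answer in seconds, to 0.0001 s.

0.0409 s

tᵢ = 2h·√(V₂²−V₁²)/(V₁V₂).
√(V₂²−V₁²) = √(3140²−1470²) = 2774.7 m/s.
tᵢ = 2·34.0·2774.7/(1470·3140) = 0.04088 s.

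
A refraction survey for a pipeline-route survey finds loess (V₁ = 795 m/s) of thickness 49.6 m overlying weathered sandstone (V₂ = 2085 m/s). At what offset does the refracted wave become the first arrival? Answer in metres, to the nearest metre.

x_cross = 2h·√((V₂+V₁)/(V₂−V₁)).
(V₂+V₁)/(V₂−V₁) = (2085+795)/(2085−795) = 2.2326; √ = 1.4942.
x_cross = 2·49.6·1.4942 = 148.22 m.

148 m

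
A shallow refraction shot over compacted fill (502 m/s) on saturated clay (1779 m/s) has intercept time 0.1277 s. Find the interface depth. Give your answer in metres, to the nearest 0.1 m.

θ_c = arcsin(502/1779) = 16.39°; cos θ_c = 0.9594.
tᵢ = 2h cos θ_c/V₁ ⇒ h = tᵢ·V₁/(2 cos θ_c) = 0.1277·502/(2·0.9594) = 33.41 m.

33.4 m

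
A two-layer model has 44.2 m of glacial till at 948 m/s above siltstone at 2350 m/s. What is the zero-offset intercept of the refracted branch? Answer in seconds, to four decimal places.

0.0853 s

θ_c = arcsin(V₁/V₂) = arcsin(948/2350) = 23.79°; cos θ_c = 0.9150.
tᵢ = 2h·cos θ_c / V₁ = 2·44.2·0.9150 / 948 = 0.08532 s.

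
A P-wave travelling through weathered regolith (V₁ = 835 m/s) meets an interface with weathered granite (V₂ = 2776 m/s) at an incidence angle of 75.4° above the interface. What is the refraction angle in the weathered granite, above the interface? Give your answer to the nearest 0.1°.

Angle from the normal: 90° − 75.4° = 14.6°.
sin θ₁/V₁ = sin θ₂/V₂ ⇒ sin θ₂ = 2776·sin 14.6°/835 = 2776·0.2521/835 = 0.8380.
θ₂ = arcsin 0.8380 = 56.93° from the normal.
From the interface: 90° − 56.93° = 33.07°.

33.1°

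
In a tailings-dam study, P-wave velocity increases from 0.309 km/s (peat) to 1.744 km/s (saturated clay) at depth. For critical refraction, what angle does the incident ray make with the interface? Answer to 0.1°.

79.8°

At critical incidence the refracted ray runs along the interface (θ₂ = 90°), so sin θ_c = V₁/V₂.
θ_c = arcsin(0.309/1.744) = arcsin 0.1772 = 10.21°.
Measured from the interface: 90° − 10.21° = 79.79°.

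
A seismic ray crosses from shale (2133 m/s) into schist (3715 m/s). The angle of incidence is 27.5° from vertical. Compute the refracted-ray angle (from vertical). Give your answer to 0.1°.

Snell's law: sin θ₂ = (V₂/V₁)·sin θ₁ = (3715/2133)·sin 27.5° = 0.8042.
θ₂ = arcsin 0.8042 = 53.53° from the normal.

53.5°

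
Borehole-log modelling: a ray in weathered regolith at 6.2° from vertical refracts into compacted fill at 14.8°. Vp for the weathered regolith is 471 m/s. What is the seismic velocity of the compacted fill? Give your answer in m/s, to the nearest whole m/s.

sin 6.2° = 0.1080; sin 14.8° = 0.2554.
V₂ = V₁·(sin θ₂/sin θ₁) = 471·(0.2554/0.1080) = 1114.03 m/s.

1114 m/s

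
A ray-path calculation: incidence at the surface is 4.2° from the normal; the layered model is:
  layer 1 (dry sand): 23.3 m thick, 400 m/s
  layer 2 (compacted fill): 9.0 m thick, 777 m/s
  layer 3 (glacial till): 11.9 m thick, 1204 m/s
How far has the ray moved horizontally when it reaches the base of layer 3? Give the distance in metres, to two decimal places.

5.69 m

Ray parameter p = sin 4.2° / 400 m/s = 1.8310e-04 s/m.
Layer 1: θ = 4.20°; offset = 23.3·tan 4.20° = 1.7110 m.
Layer 2: sin θ = p·777 = 0.1423 → θ = 8.18°; offset = 9.0·tan 8.18° = 1.2935 m.
Layer 3: sin θ = p·1204 = 0.2204 → θ = 12.74°; offset = 11.9·tan 12.74° = 2.6895 m.
Σ offsets = 5.6941 m.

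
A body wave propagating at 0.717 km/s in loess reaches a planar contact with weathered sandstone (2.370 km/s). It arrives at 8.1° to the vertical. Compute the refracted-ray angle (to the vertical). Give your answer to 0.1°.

27.8°

sin θ₁/V₁ = sin θ₂/V₂ ⇒ sin θ₂ = 2.370·sin 8.1°/0.717 = 2.370·0.1409/0.717 = 0.4657.
θ₂ = sin⁻¹(0.4657) = 27.76° (from vertical).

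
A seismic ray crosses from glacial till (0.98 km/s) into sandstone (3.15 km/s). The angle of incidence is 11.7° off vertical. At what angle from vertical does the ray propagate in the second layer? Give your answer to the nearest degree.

Snell's law: sin θ₂ = (V₂/V₁)·sin θ₁ = (3.15/0.98)·sin 11.7° = 0.6518.
θ₂ = sin⁻¹(0.6518) = 40.68° (from vertical).

41°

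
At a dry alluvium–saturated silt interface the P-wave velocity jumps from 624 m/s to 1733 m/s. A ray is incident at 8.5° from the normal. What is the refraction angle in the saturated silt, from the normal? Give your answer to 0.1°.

sin θ₁/V₁ = sin θ₂/V₂ ⇒ sin θ₂ = 1733·sin 8.5°/624 = 1733·0.1478/624 = 0.4105.
θ₂ = arcsin 0.4105 = 24.24° from the normal.

24.2°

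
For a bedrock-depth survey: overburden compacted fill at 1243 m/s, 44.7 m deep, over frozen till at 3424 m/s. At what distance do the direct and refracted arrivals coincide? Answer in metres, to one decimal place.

x_cross = 2h·√((V₂+V₁)/(V₂−V₁)).
(V₂+V₁)/(V₂−V₁) = (3424+1243)/(3424−1243) = 2.1398; √ = 1.4628.
x_cross = 2·44.7·1.4628 = 130.78 m.

130.8 m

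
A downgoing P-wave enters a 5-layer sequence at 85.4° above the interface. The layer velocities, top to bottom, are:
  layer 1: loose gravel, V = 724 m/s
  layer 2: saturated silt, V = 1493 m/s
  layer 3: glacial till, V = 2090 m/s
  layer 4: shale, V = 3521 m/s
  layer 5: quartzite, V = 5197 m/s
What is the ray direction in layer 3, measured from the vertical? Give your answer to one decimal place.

From the normal: θ₁ = 90° − 85.4° = 4.6°.
Snell's law across each interface conserves sin θ / V, so sin θ_3 = V_3·sin θ₁/V₁.
sin θ_3 = 2090 × sin 4.6° / 724 = 0.2315.
θ_3 = 13.39° from the vertical.

13.4°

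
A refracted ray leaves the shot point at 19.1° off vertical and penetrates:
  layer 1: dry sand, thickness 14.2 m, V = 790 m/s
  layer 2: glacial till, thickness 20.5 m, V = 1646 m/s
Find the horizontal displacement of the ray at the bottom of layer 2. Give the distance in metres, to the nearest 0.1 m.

24.0 m

p = sin θ₁/V₁ = sin 19.1°/790 = 4.1420e-04 s/m is conserved through the stack.
Layer 1: θ = 19.10°; offset = 14.2·tan 19.10° = 4.917 m.
Layer 2: sin θ = p·1646 = 0.6818 → θ = 42.98°; offset = 20.5·tan 42.98° = 19.105 m.
Total horizontal offset = 24.022 m.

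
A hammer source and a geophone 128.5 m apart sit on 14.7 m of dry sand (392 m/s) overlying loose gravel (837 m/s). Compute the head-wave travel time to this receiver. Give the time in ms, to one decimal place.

219.8 ms

θ_c = arcsin(V₁/V₂) = arcsin(392/837) = 27.93°, cos θ_c = 0.8835.
Intercept time tᵢ = 2h cos θ_c / V₁ = 2·14.7·0.8835/392 = 0.06627 s.
t = x/V₂ + tᵢ = 128.5/837 + 0.06627 = 0.21979 s.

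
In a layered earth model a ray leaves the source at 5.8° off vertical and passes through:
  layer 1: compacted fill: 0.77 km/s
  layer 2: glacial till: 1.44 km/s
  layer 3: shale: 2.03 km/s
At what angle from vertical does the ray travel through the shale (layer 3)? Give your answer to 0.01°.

15.45°

Ray parameter p = sin 5.8° / 0.77 = 1.3124e-01 s/km.
sin θ_3 = p·V_3 = 1.3124e-01 × 2.03 = 0.2664.
θ_3 = arcsin 0.2664 = 15.45°.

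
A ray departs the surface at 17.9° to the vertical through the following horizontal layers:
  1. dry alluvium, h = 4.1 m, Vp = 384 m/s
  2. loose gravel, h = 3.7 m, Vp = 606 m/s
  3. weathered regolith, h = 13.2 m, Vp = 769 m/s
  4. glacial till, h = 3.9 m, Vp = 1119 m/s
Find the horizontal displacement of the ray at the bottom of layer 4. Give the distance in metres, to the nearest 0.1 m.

21.5 m

p = sin θ₁/V₁ = sin 17.9°/384 = 8.0041e-04 s/m is conserved through the stack.
Layer 1: θ = 17.90°; offset = 4.1·tan 17.90° = 1.324 m.
Layer 2: sin θ = p·606 = 0.4850 → θ = 29.02°; offset = 3.7·tan 29.02° = 2.052 m.
Layer 3: sin θ = p·769 = 0.6155 → θ = 37.99°; offset = 13.2·tan 37.99° = 10.309 m.
Layer 4: sin θ = p·1119 = 0.8957 → θ = 63.59°; offset = 3.9·tan 63.59° = 7.854 m.
Summing the layer offsets gives 21.540 m.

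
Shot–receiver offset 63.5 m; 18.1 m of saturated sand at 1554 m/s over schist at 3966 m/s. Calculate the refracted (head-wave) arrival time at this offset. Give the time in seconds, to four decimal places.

θ_c = arcsin(V₁/V₂) = arcsin(1554/3966) = 23.07°, cos θ_c = 0.9200.
Intercept time tᵢ = 2h cos θ_c / V₁ = 2·18.1·0.9200/1554 = 0.02143 s.
t = x/V₂ + tᵢ = 63.5/3966 + 0.02143 = 0.03744 s.

0.0374 s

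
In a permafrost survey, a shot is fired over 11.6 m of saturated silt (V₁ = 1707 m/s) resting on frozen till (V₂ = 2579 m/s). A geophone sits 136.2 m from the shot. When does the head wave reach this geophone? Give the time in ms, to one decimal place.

t = x/V₂ + 2h·√(V₂²−V₁²)/(V₁V₂).
√(V₂²−V₁²) = √(2579²−1707²) = 1933.2 m/s; delay term = 2·11.6·1933.2/(1707·2579) = 0.01019 s.
t = 136.2/2579 + 0.01019 = 0.06300 s.

63.0 ms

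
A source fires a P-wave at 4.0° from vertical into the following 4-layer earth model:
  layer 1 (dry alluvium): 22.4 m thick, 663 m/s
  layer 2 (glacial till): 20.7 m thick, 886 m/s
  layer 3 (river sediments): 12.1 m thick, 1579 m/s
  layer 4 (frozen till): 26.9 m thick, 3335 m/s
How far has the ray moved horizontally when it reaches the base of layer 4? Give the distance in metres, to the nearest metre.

16 m

Ray parameter p = sin 4.0° / 663 m/s = 1.0521e-04 s/m.
Layer 1: θ = 4.00°; offset = 22.4·tan 4.00° = 1.566 m.
Layer 2: sin θ = p·886 = 0.0932 → θ = 5.35°; offset = 20.7·tan 5.35° = 1.938 m.
Layer 3: sin θ = p·1579 = 0.1661 → θ = 9.56°; offset = 12.1·tan 9.56° = 2.039 m.
Layer 4: sin θ = p·3335 = 0.3509 → θ = 20.54°; offset = 26.9·tan 20.54° = 10.080 m.
Summing the layer offsets gives 15.623 m.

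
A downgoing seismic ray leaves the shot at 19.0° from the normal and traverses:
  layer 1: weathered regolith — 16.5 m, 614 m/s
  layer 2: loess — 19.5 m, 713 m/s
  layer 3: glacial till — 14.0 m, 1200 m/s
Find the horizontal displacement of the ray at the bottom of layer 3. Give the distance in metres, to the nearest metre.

25 m

p = sin θ₁/V₁ = sin 19.0°/614 = 5.3024e-04 s/m is conserved through the stack.
Layer 1: θ = 19.00°; offset = 16.5·tan 19.00° = 5.681 m.
Layer 2: sin θ = p·713 = 0.3781 → θ = 22.21°; offset = 19.5·tan 22.21° = 7.963 m.
Layer 3: sin θ = p·1200 = 0.6363 → θ = 39.52°; offset = 14.0·tan 39.52° = 11.547 m.
Total horizontal offset = 25.192 m.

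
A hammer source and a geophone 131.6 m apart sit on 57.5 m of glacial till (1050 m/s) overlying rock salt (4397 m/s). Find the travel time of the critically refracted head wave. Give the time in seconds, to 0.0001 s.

0.1363 s

t = x/V₂ + 2h·√(V₂²−V₁²)/(V₁V₂).
√(V₂²−V₁²) = √(4397²−1050²) = 4269.8 m/s; delay term = 2·57.5·4269.8/(1050·4397) = 0.10636 s.
t = 131.6/4397 + 0.10636 = 0.13628 s.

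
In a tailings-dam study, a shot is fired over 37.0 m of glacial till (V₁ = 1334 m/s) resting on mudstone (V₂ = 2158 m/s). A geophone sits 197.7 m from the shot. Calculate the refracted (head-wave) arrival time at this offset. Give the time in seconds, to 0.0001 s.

θ_c = arcsin(V₁/V₂) = arcsin(1334/2158) = 38.18°, cos θ_c = 0.7860.
Intercept time tᵢ = 2h cos θ_c / V₁ = 2·37.0·0.7860/1334 = 0.04360 s.
t = x/V₂ + tᵢ = 197.7/2158 + 0.04360 = 0.13522 s.

0.1352 s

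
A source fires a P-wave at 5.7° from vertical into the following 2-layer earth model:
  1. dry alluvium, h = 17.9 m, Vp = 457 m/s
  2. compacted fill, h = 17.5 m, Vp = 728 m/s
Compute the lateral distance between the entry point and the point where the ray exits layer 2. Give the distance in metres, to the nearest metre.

5 m

Apply Snell's law at each interface; in layer i the horizontal offset is hᵢ·tan θᵢ.
Layer 1: θ = 5.70°; offset = 17.9·tan 5.70° = 1.787 m.
Layer 2: sin θ = 728·sin 5.7°/457 = 0.1582, θ = 9.10°; offset = 17.5·tan 9.10° = 2.804 m.
Summing the layer offsets gives 4.591 m.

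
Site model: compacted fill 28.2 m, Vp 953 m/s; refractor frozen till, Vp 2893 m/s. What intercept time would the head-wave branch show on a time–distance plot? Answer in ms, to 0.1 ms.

55.9 ms

tᵢ = 2h·√(V₂²−V₁²)/(V₁V₂).
√(V₂²−V₁²) = √(2893²−953²) = 2731.5 m/s.
tᵢ = 2·28.2·2731.5/(953·2893) = 0.05588 s.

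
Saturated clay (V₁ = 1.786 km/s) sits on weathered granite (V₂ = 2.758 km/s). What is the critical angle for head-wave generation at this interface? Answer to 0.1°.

40.4°

At critical incidence the refracted ray runs along the interface (θ₂ = 90°), so sin θ_c = V₁/V₂.
θ_c = arcsin(1.786/2.758) = arcsin 0.6476 = 40.36°.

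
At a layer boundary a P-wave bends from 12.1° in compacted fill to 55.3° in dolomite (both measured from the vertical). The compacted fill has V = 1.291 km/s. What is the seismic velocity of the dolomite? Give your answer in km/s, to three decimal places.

Snell's law: sin 12.1°/V₁ = sin 55.3°/V₂.
V₂ = V₁·sin 55.3°/sin 12.1° = 1.291 × 3.9221 = 5.063 km/s.

5.063 km/s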